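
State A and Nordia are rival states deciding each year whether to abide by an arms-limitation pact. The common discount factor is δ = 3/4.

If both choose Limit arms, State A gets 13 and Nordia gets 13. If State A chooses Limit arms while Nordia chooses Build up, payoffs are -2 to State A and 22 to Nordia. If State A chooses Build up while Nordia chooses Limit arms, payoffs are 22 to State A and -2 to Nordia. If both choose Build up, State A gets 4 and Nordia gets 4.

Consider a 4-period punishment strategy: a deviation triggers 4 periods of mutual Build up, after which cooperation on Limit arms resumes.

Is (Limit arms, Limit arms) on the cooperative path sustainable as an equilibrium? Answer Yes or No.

Comparing payoff streams over the 5 periods until play realigns: cooperate → 13(1+δ+…+δ^4); deviate → 22 + 4(δ+…+δ^4).
Cooperation is sustained iff (13−4)(δ+…+δ^4) ≥ 22−13.
δ+…+δ^4 = 3/4·(1−(3/4)^4)/(1−3/4) = 2.0508, and (22−13)/(13−4) = 1.0000.
2.0508 ≥ 1.0000, so cooperation is sustainable.

Yes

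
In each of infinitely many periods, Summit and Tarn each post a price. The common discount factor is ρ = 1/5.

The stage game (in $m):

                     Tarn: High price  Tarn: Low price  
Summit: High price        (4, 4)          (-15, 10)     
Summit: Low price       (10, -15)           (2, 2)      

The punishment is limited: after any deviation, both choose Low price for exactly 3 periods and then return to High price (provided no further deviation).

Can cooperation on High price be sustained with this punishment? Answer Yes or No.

Comparing payoff streams over the 4 periods until play realigns: cooperate → 4(1+ρ+…+ρ^3); deviate → 10 + 2(ρ+…+ρ^3).
Cooperation is sustained iff (4−2)(ρ+…+ρ^3) ≥ 10−4.
ρ+…+ρ^3 = 1/5·(1−(1/5)^3)/(1−1/5) = 0.2480, and (10−4)/(4−2) = 3.0000.
0.2480 < 3.0000, so cooperation is not sustainable.

No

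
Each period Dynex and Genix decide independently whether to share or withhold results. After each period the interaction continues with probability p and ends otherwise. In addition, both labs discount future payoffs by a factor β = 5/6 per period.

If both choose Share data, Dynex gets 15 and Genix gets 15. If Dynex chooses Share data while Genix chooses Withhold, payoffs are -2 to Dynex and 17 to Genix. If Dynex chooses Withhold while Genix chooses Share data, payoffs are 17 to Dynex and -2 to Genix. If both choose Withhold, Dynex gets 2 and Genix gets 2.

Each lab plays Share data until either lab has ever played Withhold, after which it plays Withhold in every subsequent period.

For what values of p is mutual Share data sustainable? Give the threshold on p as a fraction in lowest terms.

With continuation probability p and discount β, the effective per-period discount factor is βp.
Grim-trigger IC: βp ≥ (17−15)/(17−2) = 2/15.
So p ≥ (2/15)/(5/6) = 4/25.

4/25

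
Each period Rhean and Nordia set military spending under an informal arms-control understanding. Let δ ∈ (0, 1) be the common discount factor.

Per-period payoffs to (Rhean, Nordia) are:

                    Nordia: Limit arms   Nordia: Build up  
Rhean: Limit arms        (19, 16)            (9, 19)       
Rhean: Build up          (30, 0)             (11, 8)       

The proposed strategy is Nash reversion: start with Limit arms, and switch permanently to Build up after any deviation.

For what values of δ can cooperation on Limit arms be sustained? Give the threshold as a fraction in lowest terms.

Rhean: cooperation gives 19 each period; deviation gives 30 once then 11 forever.
  19/(1−δ) ≥ 30 + 11δ/(1−δ) ⇒ δ ≥ 11/19.
Nordia: cooperation gives 16 each period; deviation gives 19 once then 8 forever.
  δ ≥ 3/11.
Both must hold, so the binding constraint is Rhean's: δ ≥ 11/19.

11/19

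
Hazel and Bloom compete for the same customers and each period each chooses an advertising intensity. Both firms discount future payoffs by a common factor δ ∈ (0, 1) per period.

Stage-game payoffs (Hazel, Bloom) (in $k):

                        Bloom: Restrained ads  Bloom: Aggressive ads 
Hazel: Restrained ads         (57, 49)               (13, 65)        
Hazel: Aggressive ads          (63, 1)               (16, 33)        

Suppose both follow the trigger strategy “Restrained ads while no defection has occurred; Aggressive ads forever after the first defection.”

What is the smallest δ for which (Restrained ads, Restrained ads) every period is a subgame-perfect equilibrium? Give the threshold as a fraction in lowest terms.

Hazel's threshold: (63−57)/(63−16) = 6/47.
Bloom's threshold: (65−49)/(65−33) = 1/2.
6/47 < 1/2, so Bloom binds and δ* = 1/2.

1/2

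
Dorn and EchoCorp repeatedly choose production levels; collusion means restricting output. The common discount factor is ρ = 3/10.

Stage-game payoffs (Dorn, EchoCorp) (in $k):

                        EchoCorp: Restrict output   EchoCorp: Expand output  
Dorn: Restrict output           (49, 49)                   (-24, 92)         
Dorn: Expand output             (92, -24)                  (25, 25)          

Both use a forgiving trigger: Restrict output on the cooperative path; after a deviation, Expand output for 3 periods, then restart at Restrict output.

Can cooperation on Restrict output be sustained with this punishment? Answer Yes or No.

IC: ρ+…+ρ^3 ≥ (92−49)/(49−25) = 43/24.
At ρ = 3/10: partial sum = 0.4170 < 1.7917. Cooperation not sustainable.

No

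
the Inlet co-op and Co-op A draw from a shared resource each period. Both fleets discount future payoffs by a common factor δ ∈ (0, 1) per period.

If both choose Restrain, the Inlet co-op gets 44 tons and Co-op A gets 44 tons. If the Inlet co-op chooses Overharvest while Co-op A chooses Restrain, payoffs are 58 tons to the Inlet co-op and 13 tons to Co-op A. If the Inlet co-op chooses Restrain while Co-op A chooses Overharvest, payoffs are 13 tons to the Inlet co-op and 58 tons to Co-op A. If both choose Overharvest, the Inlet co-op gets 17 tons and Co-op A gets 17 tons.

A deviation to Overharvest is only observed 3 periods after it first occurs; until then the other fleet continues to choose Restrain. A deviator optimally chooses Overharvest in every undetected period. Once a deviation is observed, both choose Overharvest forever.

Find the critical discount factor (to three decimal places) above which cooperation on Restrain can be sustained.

A deviator earns 58 for 3 periods, then 17 forever; cooperating earns 44 forever. Multiplying the IC by (1−δ):
44 ≥ 58(1−δ^3) + 17δ^3, so 41·δ^3 ≥ 14 and δ^3 ≥ 14/41.
δ ≥ (14/41)^(1/3) ≈ 0.699.

0.699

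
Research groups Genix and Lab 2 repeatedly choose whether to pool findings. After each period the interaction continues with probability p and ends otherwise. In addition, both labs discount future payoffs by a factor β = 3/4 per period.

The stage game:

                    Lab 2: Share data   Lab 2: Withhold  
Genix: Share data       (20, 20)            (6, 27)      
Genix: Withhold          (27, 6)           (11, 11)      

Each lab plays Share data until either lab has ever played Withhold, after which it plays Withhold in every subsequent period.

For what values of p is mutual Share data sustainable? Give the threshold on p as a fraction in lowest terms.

Expected continuation weight on next period's payoff is β·p = 3/4·p, which plays the role of the discount factor.
Cooperation requires 3/4·p ≥ (27−20)/(27−11) = 7/16, hence p ≥ 7/12.

7/12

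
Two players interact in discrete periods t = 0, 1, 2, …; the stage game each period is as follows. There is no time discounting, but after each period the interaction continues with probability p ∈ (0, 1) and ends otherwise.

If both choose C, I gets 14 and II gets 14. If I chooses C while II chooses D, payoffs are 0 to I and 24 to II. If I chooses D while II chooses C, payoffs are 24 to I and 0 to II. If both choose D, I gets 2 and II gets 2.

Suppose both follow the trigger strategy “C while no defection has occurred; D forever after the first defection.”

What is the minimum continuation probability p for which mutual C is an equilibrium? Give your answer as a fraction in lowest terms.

Expected cooperation value is 14 + p·14 + p²·14 + … = 14/(1−p); deviation gives 24 + p·2/(1−p).
14 ≥ 24(1−p) + 2p ⇒ 22p ≥ 10 ⇒ p ≥ 10/22 = 5/11.

5/11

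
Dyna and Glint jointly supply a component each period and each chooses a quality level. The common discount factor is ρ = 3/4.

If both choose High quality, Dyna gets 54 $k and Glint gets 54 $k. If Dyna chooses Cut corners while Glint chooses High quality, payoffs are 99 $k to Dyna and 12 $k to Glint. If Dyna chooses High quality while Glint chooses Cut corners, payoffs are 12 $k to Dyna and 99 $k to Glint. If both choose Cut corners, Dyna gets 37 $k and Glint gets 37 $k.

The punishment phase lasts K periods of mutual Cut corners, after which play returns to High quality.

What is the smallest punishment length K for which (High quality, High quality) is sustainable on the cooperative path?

8

IC: ρ(1−ρ^K)/(1−ρ) ≥ (99−54)/(54−37) = 45/17.
With ρ = 3/4: need 1 − ρ^K ≥ 45/17·(1−3/4)/(3/4), i.e. ρ^K ≤ 0.1176.
Since (3/4)^7 = 0.1335 and (3/4)^8 = 0.1001, the smallest such K is 8.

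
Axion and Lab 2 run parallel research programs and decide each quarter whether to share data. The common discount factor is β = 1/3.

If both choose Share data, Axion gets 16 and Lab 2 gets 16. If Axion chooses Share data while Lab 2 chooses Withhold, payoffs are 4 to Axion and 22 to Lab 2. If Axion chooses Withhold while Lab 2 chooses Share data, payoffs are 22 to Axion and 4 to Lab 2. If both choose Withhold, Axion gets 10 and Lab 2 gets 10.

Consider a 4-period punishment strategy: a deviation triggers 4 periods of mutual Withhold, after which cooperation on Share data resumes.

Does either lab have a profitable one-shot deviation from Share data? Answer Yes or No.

Comparing payoff streams over the 5 periods until play realigns: cooperate → 16(1+β+…+β^4); deviate → 22 + 10(β+…+β^4).
Cooperation is sustained iff (16−10)(β+…+β^4) ≥ 22−16.
β+…+β^4 = 1/3·(1−(1/3)^4)/(1−1/3) = 0.4938, and (22−16)/(16−10) = 1.0000.
0.4938 < 1.0000, so cooperation is not sustainable.

Yes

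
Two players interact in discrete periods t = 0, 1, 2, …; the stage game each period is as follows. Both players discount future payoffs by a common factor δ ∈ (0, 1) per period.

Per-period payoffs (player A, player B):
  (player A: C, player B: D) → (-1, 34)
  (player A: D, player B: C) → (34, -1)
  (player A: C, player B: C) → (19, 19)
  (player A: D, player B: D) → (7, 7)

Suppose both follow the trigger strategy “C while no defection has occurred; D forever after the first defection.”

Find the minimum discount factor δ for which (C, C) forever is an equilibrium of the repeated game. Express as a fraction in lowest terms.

One-period gain from deviating is 34 − 19 = 15. The loss is 19 − 7 = 12 in every subsequent period, with present value 12·δ/(1−δ).
Deviation is unprofitable when 12·δ/(1−δ) ≥ 15, i.e. δ/(1−δ) ≥ 5/4.
Equivalently δ ≥ 15/(15+12) = 5/9.

5/9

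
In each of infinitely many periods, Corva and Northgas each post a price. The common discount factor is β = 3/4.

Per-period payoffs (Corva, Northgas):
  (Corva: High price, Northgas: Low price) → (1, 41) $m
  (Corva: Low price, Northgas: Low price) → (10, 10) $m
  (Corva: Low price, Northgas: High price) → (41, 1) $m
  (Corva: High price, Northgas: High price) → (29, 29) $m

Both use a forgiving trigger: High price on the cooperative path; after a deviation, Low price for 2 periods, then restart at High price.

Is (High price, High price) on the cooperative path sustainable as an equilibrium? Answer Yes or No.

Yes

Comparing payoff streams over the 3 periods until play realigns: cooperate → 29(1+β+…+β^2); deviate → 41 + 10(β+…+β^2).
Cooperation is sustained iff (29−10)(β+…+β^2) ≥ 41−29.
β+…+β^2 = 3/4·(1−(3/4)^2)/(1−3/4) = 1.3125, and (41−29)/(29−10) = 0.6316.
1.3125 ≥ 0.6316, so cooperation is sustainable.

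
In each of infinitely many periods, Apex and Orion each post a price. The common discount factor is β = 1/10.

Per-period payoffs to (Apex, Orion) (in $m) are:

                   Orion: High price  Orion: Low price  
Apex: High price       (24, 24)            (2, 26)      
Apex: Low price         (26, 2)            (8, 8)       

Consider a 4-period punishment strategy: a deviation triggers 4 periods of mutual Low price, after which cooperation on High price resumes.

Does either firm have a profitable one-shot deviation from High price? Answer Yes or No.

Yes

IC: β+…+β^4 ≥ (26−24)/(24−8) = 1/8.
At β = 1/10: partial sum = 0.1111 < 0.1250. Cooperation not sustainable.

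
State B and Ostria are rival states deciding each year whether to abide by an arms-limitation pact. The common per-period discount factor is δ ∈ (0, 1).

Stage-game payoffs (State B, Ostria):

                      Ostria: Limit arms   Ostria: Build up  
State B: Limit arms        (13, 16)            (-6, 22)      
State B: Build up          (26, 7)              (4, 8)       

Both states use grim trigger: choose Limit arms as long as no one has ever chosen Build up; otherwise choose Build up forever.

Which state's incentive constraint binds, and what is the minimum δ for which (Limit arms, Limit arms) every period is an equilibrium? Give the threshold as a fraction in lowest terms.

For State B: deviation gain 26−13 = 13, per-period punishment loss 13−4 = 9. IC gives δ ≥ 13/22.
For Ostria: gain 6, loss 8 per period, so δ ≥ 6/14 = 3/7.
The tighter constraint is State B's, so cooperation needs δ ≥ 13/22.

State B; δ ≥ 13/22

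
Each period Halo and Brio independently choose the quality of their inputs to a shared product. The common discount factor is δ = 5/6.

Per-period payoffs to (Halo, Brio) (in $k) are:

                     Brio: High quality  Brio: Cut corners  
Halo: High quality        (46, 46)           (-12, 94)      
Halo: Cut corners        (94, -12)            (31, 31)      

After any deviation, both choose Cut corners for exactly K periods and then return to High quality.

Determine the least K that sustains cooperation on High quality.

6

IC: δ(1−δ^K)/(1−δ) ≥ (94−46)/(46−31) = 16/5.
With δ = 5/6: need 1 − δ^K ≥ 16/5·(1−5/6)/(5/6), i.e. δ^K ≤ 0.3600.
Since (5/6)^5 = 0.4019 and (5/6)^6 = 0.3349, the smallest such K is 6.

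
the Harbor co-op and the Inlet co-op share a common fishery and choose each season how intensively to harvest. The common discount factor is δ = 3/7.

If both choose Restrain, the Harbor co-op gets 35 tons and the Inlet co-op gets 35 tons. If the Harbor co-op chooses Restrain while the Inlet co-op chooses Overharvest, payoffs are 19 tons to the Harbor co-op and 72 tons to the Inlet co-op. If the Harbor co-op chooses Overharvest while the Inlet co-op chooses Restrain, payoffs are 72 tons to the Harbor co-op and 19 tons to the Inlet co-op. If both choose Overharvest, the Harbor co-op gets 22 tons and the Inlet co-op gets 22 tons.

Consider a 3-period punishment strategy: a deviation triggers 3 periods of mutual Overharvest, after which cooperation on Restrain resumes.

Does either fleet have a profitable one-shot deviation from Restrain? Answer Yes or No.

Yes

Comparing payoff streams over the 4 periods until play realigns: cooperate → 35(1+δ+…+δ^3); deviate → 72 + 22(δ+…+δ^3).
Cooperation is sustained iff (35−22)(δ+…+δ^3) ≥ 72−35.
δ+…+δ^3 = 3/7·(1−(3/7)^3)/(1−3/7) = 0.6910, and (72−35)/(35−22) = 2.8462.
0.6910 < 2.8462, so cooperation is not sustainable.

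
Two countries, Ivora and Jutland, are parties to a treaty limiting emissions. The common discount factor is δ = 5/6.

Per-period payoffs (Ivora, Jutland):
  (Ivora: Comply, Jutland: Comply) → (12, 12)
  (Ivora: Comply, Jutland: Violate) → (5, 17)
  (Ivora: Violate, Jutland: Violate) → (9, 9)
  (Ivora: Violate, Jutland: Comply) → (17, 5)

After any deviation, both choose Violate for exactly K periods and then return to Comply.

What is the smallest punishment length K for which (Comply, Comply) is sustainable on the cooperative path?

3

IC: δ(1−δ^K)/(1−δ) ≥ (17−12)/(12−9) = 5/3.
With δ = 5/6: need 1 − δ^K ≥ 5/3·(1−5/6)/(5/6), i.e. δ^K ≤ 0.6667.
Since (5/6)^2 = 0.6944 and (5/6)^3 = 0.5787, the smallest such K is 3.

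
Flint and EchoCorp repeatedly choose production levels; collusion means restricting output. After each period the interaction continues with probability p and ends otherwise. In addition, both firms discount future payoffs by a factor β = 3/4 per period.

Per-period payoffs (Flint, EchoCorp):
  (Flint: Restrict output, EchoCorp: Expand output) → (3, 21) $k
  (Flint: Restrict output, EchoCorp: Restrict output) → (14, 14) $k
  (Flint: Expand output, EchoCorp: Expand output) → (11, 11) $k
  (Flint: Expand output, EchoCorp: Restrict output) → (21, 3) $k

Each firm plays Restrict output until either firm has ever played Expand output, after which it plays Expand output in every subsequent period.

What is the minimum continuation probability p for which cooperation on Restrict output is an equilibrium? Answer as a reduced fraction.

Expected continuation weight on next period's payoff is β·p = 3/4·p, which plays the role of the discount factor.
Cooperation requires 3/4·p ≥ (21−14)/(21−11) = 7/10, hence p ≥ 14/15.

14/15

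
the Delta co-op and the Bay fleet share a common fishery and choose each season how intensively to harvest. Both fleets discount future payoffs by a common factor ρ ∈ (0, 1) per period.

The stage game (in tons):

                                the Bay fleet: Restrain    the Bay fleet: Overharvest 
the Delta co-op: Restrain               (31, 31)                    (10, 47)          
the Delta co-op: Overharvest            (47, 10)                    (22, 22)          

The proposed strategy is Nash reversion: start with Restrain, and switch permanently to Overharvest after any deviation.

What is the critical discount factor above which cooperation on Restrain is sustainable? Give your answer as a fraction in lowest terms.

One-period gain from deviating is 47 − 31 = 16. The loss is 31 − 22 = 9 in every subsequent period, with present value 9·ρ/(1−ρ).
Deviation is unprofitable when 9·ρ/(1−ρ) ≥ 16, i.e. ρ/(1−ρ) ≥ 16/9.
Equivalently ρ ≥ 16/(16+9) = 16/25.

16/25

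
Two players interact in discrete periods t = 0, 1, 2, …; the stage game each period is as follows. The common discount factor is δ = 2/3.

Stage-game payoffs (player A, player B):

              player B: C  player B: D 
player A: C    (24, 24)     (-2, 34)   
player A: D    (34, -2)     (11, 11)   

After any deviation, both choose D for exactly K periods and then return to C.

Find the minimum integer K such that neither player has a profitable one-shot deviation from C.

2

IC: δ(1−δ^K)/(1−δ) ≥ (34−24)/(24−11) = 10/13.
With δ = 2/3: need 1 − δ^K ≥ 10/13·(1−2/3)/(2/3), i.e. δ^K ≤ 0.6154.
Since (2/3)^1 = 0.6667 and (2/3)^2 = 0.4444, the smallest such K is 2.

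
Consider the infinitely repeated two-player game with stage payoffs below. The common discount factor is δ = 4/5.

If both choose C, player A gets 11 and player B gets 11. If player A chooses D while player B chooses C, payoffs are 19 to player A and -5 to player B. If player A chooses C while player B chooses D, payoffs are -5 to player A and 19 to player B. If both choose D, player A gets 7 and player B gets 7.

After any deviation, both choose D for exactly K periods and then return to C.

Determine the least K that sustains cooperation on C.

4

IC: δ(1−δ^K)/(1−δ) ≥ (19−11)/(11−7) = 2.
With δ = 4/5: need 1 − δ^K ≥ 2·(1−4/5)/(4/5), i.e. δ^K ≤ 0.5000.
Since (4/5)^3 = 0.5120 and (4/5)^4 = 0.4096, the smallest such K is 4.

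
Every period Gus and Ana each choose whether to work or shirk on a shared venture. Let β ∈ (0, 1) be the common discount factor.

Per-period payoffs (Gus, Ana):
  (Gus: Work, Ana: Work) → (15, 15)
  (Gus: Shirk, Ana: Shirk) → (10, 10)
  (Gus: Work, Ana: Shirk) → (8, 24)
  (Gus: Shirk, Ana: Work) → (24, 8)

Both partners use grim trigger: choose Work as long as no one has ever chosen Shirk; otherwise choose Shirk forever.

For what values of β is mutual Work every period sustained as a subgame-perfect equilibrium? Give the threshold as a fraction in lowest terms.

One-period gain from deviating is 24 − 15 = 9. The loss is 15 − 10 = 5 in every subsequent period, with present value 5·β/(1−β).
Deviation is unprofitable when 5·β/(1−β) ≥ 9, i.e. β/(1−β) ≥ 9/5.
Equivalently β ≥ 9/(9+5) = 9/14.

9/14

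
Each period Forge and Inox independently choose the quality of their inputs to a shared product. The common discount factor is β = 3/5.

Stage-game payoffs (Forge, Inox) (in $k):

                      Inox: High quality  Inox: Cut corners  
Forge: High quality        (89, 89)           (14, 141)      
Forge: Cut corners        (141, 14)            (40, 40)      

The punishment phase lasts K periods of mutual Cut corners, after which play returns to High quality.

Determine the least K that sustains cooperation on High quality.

Need Σ_{k=1}^{K} β^k ≥ (141−89)/(89−40) = 1.0612 at β = 3/5.
At K = 2 the sum is 0.9600 < 1.0612; at K = 3 it is 1.1760 ≥ 1.0612.
So the minimum punishment length is K = 3.

3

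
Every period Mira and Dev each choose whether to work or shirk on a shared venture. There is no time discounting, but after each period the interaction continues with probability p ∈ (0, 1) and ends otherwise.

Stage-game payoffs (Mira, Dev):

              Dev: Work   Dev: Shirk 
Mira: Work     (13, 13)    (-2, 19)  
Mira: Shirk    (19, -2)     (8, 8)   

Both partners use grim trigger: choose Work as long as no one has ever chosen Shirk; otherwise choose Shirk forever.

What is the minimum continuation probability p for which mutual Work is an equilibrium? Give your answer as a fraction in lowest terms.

6/11

Expected cooperation value is 13 + p·13 + p²·13 + … = 13/(1−p); deviation gives 19 + p·8/(1−p).
13 ≥ 19(1−p) + 8p ⇒ 11p ≥ 6 ⇒ p ≥ 6/11.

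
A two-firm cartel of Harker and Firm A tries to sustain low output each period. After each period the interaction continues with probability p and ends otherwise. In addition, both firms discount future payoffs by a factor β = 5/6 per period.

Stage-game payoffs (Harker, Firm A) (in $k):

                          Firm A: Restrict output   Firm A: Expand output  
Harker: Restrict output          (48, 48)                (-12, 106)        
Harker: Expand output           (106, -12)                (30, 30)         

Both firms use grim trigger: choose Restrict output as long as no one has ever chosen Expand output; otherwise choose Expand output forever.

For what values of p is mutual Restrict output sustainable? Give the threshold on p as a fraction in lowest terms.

With continuation probability p and discount β, the effective per-period discount factor is βp.
Grim-trigger IC: βp ≥ (106−48)/(106−30) = 29/38.
So p ≥ (29/38)/(5/6) = 87/95.

87/95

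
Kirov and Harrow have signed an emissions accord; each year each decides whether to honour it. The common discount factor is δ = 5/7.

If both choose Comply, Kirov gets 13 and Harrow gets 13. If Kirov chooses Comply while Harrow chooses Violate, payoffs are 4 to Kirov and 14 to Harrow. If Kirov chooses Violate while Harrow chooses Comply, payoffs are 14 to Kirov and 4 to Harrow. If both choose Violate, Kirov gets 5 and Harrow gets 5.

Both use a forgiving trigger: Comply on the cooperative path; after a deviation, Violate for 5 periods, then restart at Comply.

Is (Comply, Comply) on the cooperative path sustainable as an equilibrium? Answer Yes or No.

Yes

Comparing payoff streams over the 6 periods until play realigns: cooperate → 13(1+δ+…+δ^5); deviate → 14 + 5(δ+…+δ^5).
Cooperation is sustained iff (13−5)(δ+…+δ^5) ≥ 14−13.
δ+…+δ^5 = 5/7·(1−(5/7)^5)/(1−5/7) = 2.0352, and (14−13)/(13−5) = 0.1250.
2.0352 ≥ 0.1250, so cooperation is sustainable.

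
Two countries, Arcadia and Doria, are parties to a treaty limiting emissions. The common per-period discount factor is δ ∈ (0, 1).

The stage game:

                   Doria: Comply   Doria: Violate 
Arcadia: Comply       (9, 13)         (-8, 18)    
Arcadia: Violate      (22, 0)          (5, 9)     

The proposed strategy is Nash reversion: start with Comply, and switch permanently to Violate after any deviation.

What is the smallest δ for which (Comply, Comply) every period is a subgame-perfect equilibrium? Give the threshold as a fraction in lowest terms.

Arcadia: cooperation gives 9 each period; deviation gives 22 once then 5 forever.
  9/(1−δ) ≥ 22 + 5δ/(1−δ) ⇒ δ ≥ 13/17.
Doria: cooperation gives 13 each period; deviation gives 18 once then 9 forever.
  δ ≥ 5/9.
Both must hold, so the binding constraint is Arcadia's: δ ≥ 13/17.

13/17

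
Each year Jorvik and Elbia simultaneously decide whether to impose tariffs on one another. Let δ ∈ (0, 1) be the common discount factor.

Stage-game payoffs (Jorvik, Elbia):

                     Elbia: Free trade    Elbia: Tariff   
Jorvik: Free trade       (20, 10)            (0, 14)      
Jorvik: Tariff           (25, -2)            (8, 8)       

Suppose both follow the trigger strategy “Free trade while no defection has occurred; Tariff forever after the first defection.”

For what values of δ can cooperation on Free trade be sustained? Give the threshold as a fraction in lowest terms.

Jorvik's threshold: (25−20)/(25−8) = 5/17.
Elbia's threshold: (14−10)/(14−8) = 2/3.
5/17 < 2/3, so Elbia binds and δ* = 2/3.

2/3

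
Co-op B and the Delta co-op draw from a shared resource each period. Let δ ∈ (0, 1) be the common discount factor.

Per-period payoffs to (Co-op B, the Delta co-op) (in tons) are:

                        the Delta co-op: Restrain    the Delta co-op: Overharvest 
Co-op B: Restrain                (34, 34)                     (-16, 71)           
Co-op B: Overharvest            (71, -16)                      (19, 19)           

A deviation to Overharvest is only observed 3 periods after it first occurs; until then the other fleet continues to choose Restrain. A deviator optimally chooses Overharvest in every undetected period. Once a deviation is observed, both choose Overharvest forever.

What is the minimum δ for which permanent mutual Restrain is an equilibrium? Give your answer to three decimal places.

0.893

The best deviation is to choose Overharvest for all 3 undetected periods, earning 71 each, then 19 forever once detected.
Deviation value: 71(1−δ^3)/(1−δ) + 19δ^3/(1−δ); cooperation value: 34/(1−δ).
IC: 34 ≥ 71(1−δ^3) + 19δ^3 = 71 − 52δ^3.
So δ^3 ≥ 37/52, giving δ ≥ (37/52)^(1/3) ≈ 0.893.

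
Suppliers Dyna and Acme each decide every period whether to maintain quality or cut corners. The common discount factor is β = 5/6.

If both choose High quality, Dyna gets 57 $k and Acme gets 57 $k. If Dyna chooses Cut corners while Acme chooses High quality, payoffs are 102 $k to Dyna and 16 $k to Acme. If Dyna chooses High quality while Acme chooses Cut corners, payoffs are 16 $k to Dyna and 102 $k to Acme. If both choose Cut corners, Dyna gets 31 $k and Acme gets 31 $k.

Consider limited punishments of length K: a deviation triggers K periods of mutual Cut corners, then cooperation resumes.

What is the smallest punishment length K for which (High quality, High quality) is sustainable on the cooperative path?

Need Σ_{k=1}^{K} β^k ≥ (102−57)/(57−31) = 1.7308 at β = 5/6.
At K = 2 the sum is 1.5278 < 1.7308; at K = 3 it is 2.1065 ≥ 1.7308.
So the minimum punishment length is K = 3.

3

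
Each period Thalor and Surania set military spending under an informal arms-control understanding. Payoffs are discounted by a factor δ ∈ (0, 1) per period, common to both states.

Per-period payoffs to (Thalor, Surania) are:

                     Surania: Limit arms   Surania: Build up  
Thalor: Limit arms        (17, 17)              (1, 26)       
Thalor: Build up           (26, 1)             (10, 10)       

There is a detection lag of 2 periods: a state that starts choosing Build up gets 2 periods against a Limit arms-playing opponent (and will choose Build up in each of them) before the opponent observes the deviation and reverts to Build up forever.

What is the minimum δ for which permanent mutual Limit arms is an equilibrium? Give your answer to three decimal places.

0.750

The best deviation is to choose Build up for all 2 undetected periods, earning 26 each, then 10 forever once detected.
Deviation value: 26(1−δ^2)/(1−δ) + 10δ^2/(1−δ); cooperation value: 17/(1−δ).
IC: 17 ≥ 26(1−δ^2) + 10δ^2 = 26 − 16δ^2.
So δ^2 ≥ 9/16, giving δ ≥ (9/16)^(1/2) ≈ 0.750.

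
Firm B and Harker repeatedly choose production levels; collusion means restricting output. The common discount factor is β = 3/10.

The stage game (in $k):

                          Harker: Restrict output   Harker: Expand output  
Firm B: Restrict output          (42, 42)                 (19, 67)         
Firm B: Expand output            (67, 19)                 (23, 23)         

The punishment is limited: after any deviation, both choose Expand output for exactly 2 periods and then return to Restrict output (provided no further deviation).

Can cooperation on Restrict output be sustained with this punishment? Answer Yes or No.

IC: β+…+β^2 ≥ (67−42)/(42−23) = 25/19.
At β = 3/10: partial sum = 0.3900 < 1.3158. Cooperation not sustainable.

No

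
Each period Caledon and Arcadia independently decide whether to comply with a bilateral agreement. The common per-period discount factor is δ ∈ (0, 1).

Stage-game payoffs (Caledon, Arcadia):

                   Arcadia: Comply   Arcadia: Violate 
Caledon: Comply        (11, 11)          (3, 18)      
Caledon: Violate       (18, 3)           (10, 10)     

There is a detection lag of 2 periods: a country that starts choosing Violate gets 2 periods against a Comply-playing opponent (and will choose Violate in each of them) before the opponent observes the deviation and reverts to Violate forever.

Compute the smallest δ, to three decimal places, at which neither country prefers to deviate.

0.935

A deviator earns 18 for 2 periods, then 10 forever; cooperating earns 11 forever. Multiplying the IC by (1−δ):
11 ≥ 18(1−δ^2) + 10δ^2, so 8·δ^2 ≥ 7 and δ^2 ≥ 7/8.
δ ≥ (7/8)^(1/2) ≈ 0.935.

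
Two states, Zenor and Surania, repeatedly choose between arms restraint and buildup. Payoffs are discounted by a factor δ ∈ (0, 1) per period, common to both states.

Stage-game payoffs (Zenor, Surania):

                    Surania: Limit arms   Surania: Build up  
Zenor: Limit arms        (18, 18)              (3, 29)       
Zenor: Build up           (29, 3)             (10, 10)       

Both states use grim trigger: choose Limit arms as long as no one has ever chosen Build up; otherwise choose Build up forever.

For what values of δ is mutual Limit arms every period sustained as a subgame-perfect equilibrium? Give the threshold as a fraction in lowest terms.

11/19

Under grim trigger the critical discount factor is (T−C)/(T−P) with T = 29, C = 18, P = 10.
δ* = (29−18)/(29−10) = 11/19.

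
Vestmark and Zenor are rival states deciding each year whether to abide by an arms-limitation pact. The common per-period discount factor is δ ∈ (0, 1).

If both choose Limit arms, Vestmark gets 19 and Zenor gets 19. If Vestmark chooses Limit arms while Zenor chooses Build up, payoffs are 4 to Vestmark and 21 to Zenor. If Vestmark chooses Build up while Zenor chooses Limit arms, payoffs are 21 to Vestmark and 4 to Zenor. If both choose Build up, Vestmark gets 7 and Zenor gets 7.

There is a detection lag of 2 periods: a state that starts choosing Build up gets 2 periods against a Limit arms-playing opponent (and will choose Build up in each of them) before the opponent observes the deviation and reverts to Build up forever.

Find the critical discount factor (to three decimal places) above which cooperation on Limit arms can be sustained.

0.378

Deviating for the 2 undetected periods gains 21−19 = 2 per period over cooperation, then loses 19−7 = 12 per period forever once punishment starts.
Gain: 2(1 + δ + … + δ^1); loss: 12·δ^2/(1−δ).
No profitable deviation ⇔ 2(1−δ^2) ≤ 12·δ^2, i.e. δ^2 ≥ 2/(2+12) = 1/7.
Hence δ ≥ (1/7)^(1/2) ≈ 0.378.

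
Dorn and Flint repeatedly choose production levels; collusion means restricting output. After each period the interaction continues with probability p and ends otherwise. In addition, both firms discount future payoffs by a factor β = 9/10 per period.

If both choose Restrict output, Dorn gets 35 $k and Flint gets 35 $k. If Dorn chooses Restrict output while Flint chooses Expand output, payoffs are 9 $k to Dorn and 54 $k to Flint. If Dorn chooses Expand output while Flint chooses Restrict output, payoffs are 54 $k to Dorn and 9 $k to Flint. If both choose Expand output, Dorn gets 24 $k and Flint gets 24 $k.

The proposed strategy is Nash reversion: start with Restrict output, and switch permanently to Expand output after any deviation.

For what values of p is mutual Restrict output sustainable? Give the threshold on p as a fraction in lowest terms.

With continuation probability p and discount β, the effective per-period discount factor is βp.
Grim-trigger IC: βp ≥ (54−35)/(54−24) = 19/30.
So p ≥ (19/30)/(9/10) = 19/27.

19/27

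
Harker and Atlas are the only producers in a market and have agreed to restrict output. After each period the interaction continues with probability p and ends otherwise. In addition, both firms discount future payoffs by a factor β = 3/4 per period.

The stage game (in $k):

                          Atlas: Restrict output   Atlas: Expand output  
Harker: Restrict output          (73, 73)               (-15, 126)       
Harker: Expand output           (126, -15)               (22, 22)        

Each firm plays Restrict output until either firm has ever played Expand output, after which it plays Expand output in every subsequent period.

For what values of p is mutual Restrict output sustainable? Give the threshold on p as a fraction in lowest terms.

53/78

With continuation probability p and discount β, the effective per-period discount factor is βp.
Grim-trigger IC: βp ≥ (126−73)/(126−22) = 53/104.
So p ≥ (53/104)/(3/4) = 53/78.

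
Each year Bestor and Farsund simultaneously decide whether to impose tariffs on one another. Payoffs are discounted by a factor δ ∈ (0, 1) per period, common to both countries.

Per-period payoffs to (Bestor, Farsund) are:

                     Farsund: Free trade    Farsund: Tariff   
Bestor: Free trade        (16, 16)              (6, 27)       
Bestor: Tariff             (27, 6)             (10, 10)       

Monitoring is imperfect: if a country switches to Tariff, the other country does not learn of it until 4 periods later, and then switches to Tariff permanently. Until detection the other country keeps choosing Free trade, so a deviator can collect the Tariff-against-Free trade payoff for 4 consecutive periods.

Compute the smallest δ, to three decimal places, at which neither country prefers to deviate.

A deviator earns 27 for 4 periods, then 10 forever; cooperating earns 16 forever. Multiplying the IC by (1−δ):
16 ≥ 27(1−δ^4) + 10δ^4, so 17·δ^4 ≥ 11 and δ^4 ≥ 11/17.
δ ≥ (11/17)^(1/4) ≈ 0.897.

0.897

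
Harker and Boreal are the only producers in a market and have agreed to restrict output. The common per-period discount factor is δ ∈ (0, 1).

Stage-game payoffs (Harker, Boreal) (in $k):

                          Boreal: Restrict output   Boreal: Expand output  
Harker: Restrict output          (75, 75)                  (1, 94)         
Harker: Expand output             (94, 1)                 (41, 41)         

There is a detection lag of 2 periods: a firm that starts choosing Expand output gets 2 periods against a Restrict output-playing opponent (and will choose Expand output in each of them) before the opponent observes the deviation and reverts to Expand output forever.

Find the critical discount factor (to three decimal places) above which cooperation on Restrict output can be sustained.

Deviating for the 2 undetected periods gains 94−75 = 19 per period over cooperation, then loses 75−41 = 34 per period forever once punishment starts.
Gain: 19(1 + δ + … + δ^1); loss: 34·δ^2/(1−δ).
No profitable deviation ⇔ 19(1−δ^2) ≤ 34·δ^2, i.e. δ^2 ≥ 19/(19+34) = 19/53.
Hence δ ≥ (19/53)^(1/2) ≈ 0.599.

0.599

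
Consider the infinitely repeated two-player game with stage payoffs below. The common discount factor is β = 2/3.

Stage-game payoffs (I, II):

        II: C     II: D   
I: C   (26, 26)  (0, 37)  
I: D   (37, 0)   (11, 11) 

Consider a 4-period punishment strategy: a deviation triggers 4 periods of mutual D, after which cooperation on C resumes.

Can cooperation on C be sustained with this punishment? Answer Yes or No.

A one-shot deviation gives 37 now, then 11 for 4 periods, then back to 26.
Gain from deviating: (37−26) today; loss: (26−11) in each of the next 4 periods.
No-deviation condition: (26−11)(β+…+β^4) ≥ 37−26, i.e. β+…+β^4 ≥ 11/15.
At β = 2/3: β+…+β^4 = 1.6049 ≥ 0.7333.
So cooperation is sustainable.

Yes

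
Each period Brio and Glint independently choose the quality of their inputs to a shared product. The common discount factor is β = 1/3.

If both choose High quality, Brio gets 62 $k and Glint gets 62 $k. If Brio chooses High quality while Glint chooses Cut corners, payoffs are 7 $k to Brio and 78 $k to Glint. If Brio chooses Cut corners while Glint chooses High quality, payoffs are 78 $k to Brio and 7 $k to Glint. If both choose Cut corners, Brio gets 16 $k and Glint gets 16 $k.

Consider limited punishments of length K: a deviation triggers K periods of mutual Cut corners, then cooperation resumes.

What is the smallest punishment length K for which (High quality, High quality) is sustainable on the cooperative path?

2

IC: β(1−β^K)/(1−β) ≥ (78−62)/(62−16) = 8/23.
With β = 1/3: need 1 − β^K ≥ 8/23·(1−1/3)/(1/3), i.e. β^K ≤ 0.3043.
Since (1/3)^1 = 0.3333 and (1/3)^2 = 0.1111, the smallest such K is 2.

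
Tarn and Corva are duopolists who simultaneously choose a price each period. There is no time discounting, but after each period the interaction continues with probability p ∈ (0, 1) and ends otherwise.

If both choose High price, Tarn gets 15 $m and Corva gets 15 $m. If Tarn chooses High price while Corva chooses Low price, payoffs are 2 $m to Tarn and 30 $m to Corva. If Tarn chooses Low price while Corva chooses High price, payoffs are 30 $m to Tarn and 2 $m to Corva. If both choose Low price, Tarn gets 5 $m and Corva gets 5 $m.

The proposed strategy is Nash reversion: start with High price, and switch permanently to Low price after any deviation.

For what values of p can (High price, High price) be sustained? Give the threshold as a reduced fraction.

With no time discounting, the continuation probability p plays the role of the discount factor.
Grim-trigger IC: 15/(1−p) ≥ 30 + 5p/(1−p) ⇒ p ≥ (30−15)/(30−5) = 3/5.

3/5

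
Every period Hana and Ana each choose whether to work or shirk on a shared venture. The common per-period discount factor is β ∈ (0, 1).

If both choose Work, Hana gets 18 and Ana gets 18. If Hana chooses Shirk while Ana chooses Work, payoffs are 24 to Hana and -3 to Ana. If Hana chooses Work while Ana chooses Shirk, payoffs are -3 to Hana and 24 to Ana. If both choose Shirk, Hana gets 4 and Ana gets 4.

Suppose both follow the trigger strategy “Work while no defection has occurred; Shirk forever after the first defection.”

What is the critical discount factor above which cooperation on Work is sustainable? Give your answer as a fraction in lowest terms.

Under grim trigger the critical discount factor is (T−C)/(T−P) with T = 24, C = 18, P = 4.
β* = (24−18)/(24−4) = 6/20 = 3/10.

3/10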